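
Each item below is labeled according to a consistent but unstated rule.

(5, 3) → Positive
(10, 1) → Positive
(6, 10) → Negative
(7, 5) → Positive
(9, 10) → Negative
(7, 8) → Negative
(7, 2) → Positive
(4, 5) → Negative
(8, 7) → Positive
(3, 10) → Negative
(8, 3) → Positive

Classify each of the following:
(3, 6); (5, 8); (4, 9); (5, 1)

Negative, Negative, Negative, Positive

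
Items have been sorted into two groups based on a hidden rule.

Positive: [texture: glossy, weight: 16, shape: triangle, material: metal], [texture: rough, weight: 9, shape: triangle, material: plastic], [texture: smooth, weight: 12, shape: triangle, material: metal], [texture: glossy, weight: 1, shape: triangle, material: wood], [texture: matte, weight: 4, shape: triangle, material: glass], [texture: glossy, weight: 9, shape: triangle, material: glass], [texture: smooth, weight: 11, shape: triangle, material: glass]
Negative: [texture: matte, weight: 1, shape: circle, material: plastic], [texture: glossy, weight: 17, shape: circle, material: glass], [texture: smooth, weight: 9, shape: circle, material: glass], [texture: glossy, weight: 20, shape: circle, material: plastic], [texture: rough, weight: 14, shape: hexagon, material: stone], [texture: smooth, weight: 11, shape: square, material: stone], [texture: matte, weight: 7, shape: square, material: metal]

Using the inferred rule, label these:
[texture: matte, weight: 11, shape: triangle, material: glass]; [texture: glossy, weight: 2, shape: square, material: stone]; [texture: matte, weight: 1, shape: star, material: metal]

The classifier is using: shape is triangle.

Positive, Negative, Negative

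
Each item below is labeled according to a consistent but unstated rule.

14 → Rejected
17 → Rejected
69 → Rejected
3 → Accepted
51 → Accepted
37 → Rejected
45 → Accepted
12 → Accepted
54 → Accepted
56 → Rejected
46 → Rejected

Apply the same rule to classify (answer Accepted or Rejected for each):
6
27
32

A rule that fits every label: multiple of 3 AND at most 54 — true of each 'Accepted' example, false of each 'Rejected' one.
Accepted: 6, since 6 = 3·2, 6 ≤ 54.
Accepted: 27, since 27 = 3·9, 27 ≤ 54.
Rejected: 32, since 32 = 3·10 + 2, 32 ≤ 54.

Accepted, Accepted, Rejected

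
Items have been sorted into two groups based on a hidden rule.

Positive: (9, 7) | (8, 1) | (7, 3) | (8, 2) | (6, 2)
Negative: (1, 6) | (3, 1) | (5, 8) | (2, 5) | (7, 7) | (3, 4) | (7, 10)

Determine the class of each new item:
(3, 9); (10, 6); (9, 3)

Every 'Positive' example satisfies: first > second AND sum ≥ 7. None of the 'Negative' examples do.

Negative, Positive, Positive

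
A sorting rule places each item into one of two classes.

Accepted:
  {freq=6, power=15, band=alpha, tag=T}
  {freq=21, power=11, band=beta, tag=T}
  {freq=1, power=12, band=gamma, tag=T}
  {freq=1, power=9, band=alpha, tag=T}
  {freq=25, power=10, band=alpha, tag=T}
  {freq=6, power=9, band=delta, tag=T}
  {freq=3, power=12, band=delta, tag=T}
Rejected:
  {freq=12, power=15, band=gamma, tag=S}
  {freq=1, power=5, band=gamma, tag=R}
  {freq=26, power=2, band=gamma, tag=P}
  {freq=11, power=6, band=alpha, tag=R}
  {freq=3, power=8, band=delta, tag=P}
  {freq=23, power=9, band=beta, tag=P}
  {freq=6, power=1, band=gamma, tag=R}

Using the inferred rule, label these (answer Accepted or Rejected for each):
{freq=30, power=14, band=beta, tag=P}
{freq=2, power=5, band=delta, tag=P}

Checking candidate rules against both groups, what survives is: tag is T.

Rejected, Rejected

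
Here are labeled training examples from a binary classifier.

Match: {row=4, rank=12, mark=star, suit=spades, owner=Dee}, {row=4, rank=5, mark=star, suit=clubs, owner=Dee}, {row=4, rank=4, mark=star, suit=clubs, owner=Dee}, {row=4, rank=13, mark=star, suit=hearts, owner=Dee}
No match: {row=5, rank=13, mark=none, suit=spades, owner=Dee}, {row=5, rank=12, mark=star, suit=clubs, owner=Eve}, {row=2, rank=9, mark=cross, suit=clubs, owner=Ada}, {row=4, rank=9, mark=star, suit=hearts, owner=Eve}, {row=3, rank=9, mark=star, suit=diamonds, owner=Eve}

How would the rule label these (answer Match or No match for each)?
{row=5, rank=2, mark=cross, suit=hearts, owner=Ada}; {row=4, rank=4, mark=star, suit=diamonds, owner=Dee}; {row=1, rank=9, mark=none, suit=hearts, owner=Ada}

No match, Match, No match

The pattern is that an item is 'Match' exactly when: mark is star AND owner is Dee.
{row=5, rank=2, mark=cross, suit=hearts, owner=Ada}: mark is cross, owner is Ada — lacks this property, so No match. {row=4, rank=4, mark=star, suit=diamonds, owner=Dee}: mark is star, owner is Dee — passes, so Match. {row=1, rank=9, mark=none, suit=hearts, owner=Ada}: mark is none, owner is Ada — lacks this property, so No match.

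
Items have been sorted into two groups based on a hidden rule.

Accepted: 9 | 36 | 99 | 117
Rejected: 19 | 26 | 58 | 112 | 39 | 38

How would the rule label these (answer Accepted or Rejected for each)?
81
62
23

Accepted, Rejected, Rejected

One predicate separates the groups cleanly: multiple of 9.
81: Accepted (81 = 9·9). 62: Rejected (62 = 9·6 + 8). 23: Rejected (23 = 9·2 + 5).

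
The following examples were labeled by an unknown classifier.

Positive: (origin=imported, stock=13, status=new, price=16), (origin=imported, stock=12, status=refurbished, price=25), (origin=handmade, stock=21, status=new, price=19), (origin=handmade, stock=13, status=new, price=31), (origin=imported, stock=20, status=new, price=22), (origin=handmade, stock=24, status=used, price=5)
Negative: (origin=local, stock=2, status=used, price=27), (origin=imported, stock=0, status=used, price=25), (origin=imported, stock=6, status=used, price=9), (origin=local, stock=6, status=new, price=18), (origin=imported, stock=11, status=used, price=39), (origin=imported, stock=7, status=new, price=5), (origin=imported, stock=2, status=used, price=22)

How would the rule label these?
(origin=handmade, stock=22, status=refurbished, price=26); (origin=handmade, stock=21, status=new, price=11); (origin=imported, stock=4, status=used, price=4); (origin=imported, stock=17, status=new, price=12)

'Positive' ⟺ stock ≥ 12.
(origin=handmade, stock=22, status=refurbished, price=26): stock = 22, has this property → Positive.
(origin=handmade, stock=21, status=new, price=11): stock = 21, has this property → Positive.
(origin=imported, stock=4, status=used, price=4): stock = 4, does not fit → Negative.
(origin=imported, stock=17, status=new, price=12): stock = 17, has this property → Positive.

Positive, Positive, Negative, Positive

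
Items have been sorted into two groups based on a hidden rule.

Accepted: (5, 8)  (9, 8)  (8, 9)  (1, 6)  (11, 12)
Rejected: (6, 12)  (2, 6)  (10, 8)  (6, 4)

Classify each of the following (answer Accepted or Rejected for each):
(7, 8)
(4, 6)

Accepted, Rejected

The rule appears to be: sum is odd.
(7, 8) — 7+8 = 15, hence Accepted. (4, 6) — 4+6 = 10, hence Rejected.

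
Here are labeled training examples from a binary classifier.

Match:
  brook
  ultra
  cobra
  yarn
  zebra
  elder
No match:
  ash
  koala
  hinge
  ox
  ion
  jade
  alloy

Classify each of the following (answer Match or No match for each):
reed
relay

'Match' ⟺ contains 'r'.
reed: has 'r' — matches, so Match.
relay: has 'r' — matches, so Match.

Match, Match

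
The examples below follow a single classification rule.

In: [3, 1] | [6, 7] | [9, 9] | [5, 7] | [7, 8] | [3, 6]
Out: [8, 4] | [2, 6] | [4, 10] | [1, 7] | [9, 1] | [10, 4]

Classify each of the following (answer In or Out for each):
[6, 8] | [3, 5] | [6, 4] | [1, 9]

In, In, In, Out

Every 'In' example satisfies: |first − second| ≤ 3. None of the 'Out' examples do.
[6, 8]: |6−8| = 2, matches → In.
[3, 5]: |3−5| = 2, matches → In.
[6, 4]: |6−4| = 2, matches → In.
[1, 9]: |1−9| = 8, does not fit → Out.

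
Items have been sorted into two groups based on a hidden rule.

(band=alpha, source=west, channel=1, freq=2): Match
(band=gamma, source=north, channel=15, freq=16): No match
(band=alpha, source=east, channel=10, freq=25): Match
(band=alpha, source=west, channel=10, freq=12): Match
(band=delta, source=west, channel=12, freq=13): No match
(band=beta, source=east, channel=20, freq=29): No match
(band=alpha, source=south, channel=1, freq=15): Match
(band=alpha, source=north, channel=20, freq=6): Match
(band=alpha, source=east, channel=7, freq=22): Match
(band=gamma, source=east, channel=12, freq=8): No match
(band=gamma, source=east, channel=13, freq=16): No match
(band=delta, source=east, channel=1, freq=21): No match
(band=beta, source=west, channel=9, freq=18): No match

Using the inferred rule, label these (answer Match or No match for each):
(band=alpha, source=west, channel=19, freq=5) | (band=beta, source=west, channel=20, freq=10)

The pattern is that an item is 'Match' exactly when: band is alpha.
(band=alpha, source=west, channel=19, freq=5) — band is alpha, hence Match. (band=beta, source=west, channel=20, freq=10) — band is beta, hence No match.

Match, No match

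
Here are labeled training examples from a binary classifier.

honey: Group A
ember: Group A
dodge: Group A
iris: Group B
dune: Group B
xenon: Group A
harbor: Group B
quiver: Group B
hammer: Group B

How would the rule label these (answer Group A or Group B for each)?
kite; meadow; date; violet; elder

Group B, Group B, Group B, Group B, Group A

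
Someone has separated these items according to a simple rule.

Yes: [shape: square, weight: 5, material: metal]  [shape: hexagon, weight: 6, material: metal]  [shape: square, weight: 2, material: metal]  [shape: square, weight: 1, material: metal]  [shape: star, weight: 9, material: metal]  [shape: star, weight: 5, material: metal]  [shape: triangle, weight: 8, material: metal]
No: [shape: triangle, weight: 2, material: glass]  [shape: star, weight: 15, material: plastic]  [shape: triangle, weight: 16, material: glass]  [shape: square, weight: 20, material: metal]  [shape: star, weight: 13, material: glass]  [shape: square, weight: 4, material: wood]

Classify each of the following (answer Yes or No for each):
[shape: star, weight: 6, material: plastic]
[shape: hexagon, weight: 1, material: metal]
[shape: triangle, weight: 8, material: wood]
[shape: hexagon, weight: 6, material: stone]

No, Yes, No, No

The classifier is using: material is metal AND weight ≤ 9.
[shape: star, weight: 6, material: plastic] — material is plastic, weight = 6, hence No. [shape: hexagon, weight: 1, material: metal] — material is metal, weight = 1, hence Yes. [shape: triangle, weight: 8, material: wood] — material is wood, weight = 8, hence No. [shape: hexagon, weight: 6, material: stone] — material is stone, weight = 6, hence No.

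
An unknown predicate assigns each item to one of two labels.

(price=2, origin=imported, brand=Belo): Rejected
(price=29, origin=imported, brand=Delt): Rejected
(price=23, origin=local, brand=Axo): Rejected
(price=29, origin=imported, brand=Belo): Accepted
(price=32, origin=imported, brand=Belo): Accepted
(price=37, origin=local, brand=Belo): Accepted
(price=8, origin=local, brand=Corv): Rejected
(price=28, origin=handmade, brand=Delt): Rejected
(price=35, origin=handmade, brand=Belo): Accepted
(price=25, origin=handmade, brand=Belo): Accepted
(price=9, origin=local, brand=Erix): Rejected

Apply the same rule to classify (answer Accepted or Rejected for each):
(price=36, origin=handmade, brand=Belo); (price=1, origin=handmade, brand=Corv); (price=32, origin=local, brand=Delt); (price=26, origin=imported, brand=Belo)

Accepted, Rejected, Rejected, Accepted

Rule: brand is Belo AND price ≥ 8. This holds for each 'Accepted' example and fails for each 'Rejected' one.
(price=36, origin=handmade, brand=Belo) → brand is Belo, price = 36 → Accepted. (price=1, origin=handmade, brand=Corv) → brand is Corv, price = 1 → Rejected. (price=32, origin=local, brand=Delt) → brand is Delt, price = 32 → Rejected. (price=26, origin=imported, brand=Belo) → brand is Belo, price = 26 → Accepted.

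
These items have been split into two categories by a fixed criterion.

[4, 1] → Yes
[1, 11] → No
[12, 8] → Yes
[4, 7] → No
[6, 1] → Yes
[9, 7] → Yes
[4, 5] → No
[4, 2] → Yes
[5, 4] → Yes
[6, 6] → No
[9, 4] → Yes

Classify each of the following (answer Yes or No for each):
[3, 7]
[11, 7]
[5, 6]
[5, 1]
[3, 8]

All 'Yes' examples share one property — first > second — and every 'No' example lacks it.
[3, 7] — 3 < 7, hence No.
[11, 7] — 11 > 7, hence Yes.
[5, 6] — 5 < 6, hence No.
[5, 1] — 5 > 1, hence Yes.
[3, 8] — 3 < 8, hence No.

No, Yes, No, Yes, No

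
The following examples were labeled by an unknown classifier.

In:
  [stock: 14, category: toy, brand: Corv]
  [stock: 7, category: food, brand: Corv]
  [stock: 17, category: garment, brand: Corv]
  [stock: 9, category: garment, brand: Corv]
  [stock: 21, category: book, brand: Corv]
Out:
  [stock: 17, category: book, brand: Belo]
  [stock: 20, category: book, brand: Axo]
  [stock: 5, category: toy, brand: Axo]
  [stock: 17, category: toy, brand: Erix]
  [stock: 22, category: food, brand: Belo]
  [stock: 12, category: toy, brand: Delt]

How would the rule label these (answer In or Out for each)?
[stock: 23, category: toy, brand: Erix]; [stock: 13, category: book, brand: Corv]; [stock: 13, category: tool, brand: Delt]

Out, In, Out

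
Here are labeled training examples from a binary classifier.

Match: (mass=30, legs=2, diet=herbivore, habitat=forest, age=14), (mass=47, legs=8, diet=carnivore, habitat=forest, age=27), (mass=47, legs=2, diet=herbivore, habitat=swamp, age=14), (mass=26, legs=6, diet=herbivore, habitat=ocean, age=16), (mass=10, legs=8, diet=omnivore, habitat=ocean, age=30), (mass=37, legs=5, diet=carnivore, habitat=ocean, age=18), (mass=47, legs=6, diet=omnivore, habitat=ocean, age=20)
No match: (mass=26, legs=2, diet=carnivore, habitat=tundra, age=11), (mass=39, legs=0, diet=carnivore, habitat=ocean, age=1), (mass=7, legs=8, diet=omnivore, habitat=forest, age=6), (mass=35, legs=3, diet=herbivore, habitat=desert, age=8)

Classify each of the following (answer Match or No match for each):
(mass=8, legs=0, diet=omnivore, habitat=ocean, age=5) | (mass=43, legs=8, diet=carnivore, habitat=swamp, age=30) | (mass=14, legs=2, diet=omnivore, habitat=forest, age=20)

No match, Match, Match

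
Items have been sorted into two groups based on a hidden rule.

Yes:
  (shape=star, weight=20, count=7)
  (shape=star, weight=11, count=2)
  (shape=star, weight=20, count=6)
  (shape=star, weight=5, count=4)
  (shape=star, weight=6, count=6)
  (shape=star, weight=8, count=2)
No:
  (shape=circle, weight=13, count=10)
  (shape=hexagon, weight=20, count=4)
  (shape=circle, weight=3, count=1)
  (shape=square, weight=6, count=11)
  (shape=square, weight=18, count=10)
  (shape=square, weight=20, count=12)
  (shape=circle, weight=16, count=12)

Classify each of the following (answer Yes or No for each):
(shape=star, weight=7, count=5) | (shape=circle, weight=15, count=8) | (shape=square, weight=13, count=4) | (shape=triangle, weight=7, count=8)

Yes, No, No, No

The rule appears to be: shape is star.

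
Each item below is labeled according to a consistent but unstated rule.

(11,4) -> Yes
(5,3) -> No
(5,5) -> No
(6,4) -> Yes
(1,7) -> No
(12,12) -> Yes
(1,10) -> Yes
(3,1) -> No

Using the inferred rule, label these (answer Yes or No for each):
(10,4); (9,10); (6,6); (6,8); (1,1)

The distinguishing property — second is even — holds for all the 'Yes' cases and none of the 'No' cases.

Yes, Yes, Yes, Yes, No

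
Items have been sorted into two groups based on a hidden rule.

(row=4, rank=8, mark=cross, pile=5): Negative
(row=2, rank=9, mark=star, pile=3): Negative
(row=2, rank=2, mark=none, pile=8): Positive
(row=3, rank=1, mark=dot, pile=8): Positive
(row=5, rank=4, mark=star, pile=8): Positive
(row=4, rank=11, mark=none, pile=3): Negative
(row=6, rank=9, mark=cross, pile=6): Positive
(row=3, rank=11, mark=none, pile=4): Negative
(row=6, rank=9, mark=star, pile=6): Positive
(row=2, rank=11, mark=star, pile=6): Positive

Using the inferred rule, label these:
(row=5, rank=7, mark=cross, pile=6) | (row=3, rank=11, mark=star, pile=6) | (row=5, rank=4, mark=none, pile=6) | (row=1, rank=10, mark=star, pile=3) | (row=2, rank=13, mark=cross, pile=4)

Positive, Positive, Positive, Negative, Negative

Rule: pile ≥ 6. This holds for each 'Positive' example and fails for each 'Negative' one.
(row=5, rank=7, mark=cross, pile=6) — pile = 6, hence Positive.
(row=3, rank=11, mark=star, pile=6) — pile = 6, hence Positive.
(row=5, rank=4, mark=none, pile=6) — pile = 6, hence Positive.
(row=1, rank=10, mark=star, pile=3) — pile = 3, hence Negative.
(row=2, rank=13, mark=cross, pile=4) — pile = 4, hence Negative.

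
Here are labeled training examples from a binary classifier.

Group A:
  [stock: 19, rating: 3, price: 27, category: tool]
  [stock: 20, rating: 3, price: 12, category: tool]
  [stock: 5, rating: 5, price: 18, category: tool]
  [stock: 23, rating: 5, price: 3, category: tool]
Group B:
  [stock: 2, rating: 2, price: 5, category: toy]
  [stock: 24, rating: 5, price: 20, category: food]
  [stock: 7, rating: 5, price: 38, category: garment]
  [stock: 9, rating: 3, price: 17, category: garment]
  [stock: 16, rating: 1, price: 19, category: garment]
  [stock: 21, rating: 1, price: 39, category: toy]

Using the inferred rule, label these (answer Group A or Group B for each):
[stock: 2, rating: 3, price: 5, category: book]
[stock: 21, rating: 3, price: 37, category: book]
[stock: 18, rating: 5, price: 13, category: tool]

Group B, Group B, Group A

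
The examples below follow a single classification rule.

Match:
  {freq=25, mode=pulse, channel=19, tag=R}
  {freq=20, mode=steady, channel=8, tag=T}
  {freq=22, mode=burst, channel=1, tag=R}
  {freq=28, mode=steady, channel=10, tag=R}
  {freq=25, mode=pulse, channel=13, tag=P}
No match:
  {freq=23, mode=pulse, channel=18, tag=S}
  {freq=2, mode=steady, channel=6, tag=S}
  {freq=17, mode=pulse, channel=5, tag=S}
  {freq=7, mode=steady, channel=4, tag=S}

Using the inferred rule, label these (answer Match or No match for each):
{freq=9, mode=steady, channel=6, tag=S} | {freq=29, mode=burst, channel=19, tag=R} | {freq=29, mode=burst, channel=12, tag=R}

No match, Match, Match

The simplest hypothesis consistent with all the labels is: tag is not S.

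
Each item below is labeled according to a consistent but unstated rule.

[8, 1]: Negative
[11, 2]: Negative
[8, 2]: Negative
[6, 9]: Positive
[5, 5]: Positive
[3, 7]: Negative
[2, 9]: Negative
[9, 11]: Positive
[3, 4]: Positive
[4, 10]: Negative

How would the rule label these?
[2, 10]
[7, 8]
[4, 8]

All 'Positive' examples share one property — |first − second| ≤ 3 — and every 'Negative' example lacks it.
[2, 10]: |2−10| = 8 — doesn't qualify, so Negative. [7, 8]: |7−8| = 1 — meets the rule, so Positive. [4, 8]: |4−8| = 4 — doesn't qualify, so Negative.

Negative, Positive, Negative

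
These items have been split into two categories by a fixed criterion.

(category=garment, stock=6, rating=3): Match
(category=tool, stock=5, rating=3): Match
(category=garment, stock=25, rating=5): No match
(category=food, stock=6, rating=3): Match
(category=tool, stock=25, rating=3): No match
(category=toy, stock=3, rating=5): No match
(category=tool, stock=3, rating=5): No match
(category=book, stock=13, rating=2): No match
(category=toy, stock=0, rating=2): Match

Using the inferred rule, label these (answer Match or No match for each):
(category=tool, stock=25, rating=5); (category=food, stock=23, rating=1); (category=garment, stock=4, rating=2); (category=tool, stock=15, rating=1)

The pattern is that an item is 'Match' exactly when: rating ≤ 3 AND stock ≤ 6.
No match: (category=tool, stock=25, rating=5), since rating = 5, stock = 25.
No match: (category=food, stock=23, rating=1), since rating = 1, stock = 23.
Match: (category=garment, stock=4, rating=2), since rating = 2, stock = 4.
No match: (category=tool, stock=15, rating=1), since rating = 1, stock = 15.

No match, No match, Match, No match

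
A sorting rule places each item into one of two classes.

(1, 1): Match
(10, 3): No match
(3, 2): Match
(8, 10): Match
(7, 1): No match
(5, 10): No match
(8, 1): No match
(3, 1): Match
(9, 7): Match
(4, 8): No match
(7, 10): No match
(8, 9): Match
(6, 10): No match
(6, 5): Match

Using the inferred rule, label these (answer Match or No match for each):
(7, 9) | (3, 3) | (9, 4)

Match, Match, No match

The pattern is that an item is 'Match' exactly when: |first − second| ≤ 2.
(7, 9): |7−9| = 2, matches → Match. (3, 3): |3−3| = 0, matches → Match. (9, 4): |9−4| = 5, does not satisfy this → No match.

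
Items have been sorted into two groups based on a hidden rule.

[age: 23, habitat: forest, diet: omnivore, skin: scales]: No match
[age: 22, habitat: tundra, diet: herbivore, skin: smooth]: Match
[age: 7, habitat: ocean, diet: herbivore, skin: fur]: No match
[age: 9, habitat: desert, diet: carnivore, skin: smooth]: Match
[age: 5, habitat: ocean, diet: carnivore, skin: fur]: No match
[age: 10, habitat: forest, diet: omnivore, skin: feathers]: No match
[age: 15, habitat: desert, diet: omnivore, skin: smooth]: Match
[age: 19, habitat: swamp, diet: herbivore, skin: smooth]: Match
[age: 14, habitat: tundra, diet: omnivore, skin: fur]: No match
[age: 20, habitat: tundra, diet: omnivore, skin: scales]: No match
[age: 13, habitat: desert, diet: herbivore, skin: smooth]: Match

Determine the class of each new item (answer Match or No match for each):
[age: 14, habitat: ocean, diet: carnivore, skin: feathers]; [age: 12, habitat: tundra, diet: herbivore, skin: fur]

Comparing the two groups points to one rule — skin is smooth.
[age: 14, habitat: ocean, diet: carnivore, skin: feathers] → skin is feathers → No match. [age: 12, habitat: tundra, diet: herbivore, skin: fur] → skin is fur → No match.

No match, No match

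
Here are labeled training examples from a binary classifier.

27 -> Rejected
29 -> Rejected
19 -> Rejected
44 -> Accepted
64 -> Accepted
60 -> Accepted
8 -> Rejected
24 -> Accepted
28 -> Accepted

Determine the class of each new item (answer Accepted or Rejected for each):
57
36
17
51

The simplest hypothesis consistent with all the labels is: even AND at least 19.
57 → 57 is odd, 57 ≥ 19 → Rejected.
36 → 36 is even, 36 ≥ 19 → Accepted.
17 → 17 is odd, 17 < 19 → Rejected.
51 → 51 is odd, 51 ≥ 19 → Rejected.

Rejected, Accepted, Rejected, Rejected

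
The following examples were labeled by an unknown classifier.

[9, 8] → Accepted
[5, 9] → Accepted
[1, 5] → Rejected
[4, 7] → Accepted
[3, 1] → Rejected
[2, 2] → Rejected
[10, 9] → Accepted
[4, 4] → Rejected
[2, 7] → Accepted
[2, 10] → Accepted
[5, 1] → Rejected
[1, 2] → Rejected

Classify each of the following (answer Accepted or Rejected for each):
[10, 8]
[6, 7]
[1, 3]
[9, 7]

Accepted, Accepted, Rejected, Accepted

The rule appears to be: sum ≥ 9.
[10, 8] → 10+8 = 18 → Accepted. [6, 7] → 6+7 = 13 → Accepted. [1, 3] → 1+3 = 4 → Rejected. [9, 7] → 9+7 = 16 → Accepted.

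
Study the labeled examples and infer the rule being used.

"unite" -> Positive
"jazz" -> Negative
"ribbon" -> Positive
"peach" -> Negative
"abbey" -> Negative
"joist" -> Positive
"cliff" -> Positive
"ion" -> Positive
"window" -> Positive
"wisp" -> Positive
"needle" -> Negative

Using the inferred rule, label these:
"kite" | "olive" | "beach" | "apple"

Positive, Positive, Negative, Negative

The simplest hypothesis consistent with all the labels is: contains 'i'.
"kite": Positive (has 'i').
"olive": Positive (has 'i').
"beach": Negative (no 'i').
"apple": Negative (no 'i').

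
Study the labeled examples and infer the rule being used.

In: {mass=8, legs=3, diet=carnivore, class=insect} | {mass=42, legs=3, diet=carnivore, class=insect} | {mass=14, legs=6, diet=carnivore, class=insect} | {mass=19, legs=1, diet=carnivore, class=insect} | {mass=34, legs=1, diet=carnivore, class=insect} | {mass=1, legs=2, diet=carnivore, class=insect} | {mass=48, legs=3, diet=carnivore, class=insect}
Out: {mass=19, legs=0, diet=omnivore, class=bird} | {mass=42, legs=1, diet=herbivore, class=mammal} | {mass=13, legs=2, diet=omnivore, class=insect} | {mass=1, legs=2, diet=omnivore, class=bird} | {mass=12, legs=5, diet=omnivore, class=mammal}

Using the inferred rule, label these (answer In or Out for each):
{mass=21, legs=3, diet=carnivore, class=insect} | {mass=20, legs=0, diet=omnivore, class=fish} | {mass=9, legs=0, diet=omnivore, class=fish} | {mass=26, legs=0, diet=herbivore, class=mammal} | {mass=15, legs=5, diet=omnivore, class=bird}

'In' ⟺ diet is carnivore.

In, Out, Out, Out, Out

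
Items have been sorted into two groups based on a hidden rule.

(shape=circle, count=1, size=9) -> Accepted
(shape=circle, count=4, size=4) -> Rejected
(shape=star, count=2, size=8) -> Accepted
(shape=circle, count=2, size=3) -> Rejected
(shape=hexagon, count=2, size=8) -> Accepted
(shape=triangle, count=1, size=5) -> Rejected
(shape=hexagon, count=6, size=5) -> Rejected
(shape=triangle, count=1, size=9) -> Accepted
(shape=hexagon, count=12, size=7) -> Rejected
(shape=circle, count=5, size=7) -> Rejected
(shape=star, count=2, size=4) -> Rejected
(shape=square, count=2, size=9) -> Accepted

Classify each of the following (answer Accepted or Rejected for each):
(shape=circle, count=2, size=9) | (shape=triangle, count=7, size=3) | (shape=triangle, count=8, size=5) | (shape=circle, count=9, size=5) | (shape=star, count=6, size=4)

Accepted, Rejected, Rejected, Rejected, Rejected

The simplest hypothesis consistent with all the labels is: size ≥ 8.
(shape=circle, count=2, size=9): Accepted (size = 9).
(shape=triangle, count=7, size=3): Rejected (size = 3).
(shape=triangle, count=8, size=5): Rejected (size = 5).
(shape=circle, count=9, size=5): Rejected (size = 5).
(shape=star, count=6, size=4): Rejected (size = 4).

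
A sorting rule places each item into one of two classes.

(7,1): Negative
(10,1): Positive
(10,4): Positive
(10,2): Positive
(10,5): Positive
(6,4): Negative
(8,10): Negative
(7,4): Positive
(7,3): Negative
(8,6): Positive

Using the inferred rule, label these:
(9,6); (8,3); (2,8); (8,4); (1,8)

Rule: first > second AND sum ≥ 11. This holds for each 'Positive' example and fails for each 'Negative' one.
(9,6) → 9 > 6, 9+6 = 15 → Positive.
(8,3) → 8 > 3, 8+3 = 11 → Positive.
(2,8) → 2 < 8, 2+8 = 10 → Negative.
(8,4) → 8 > 4, 8+4 = 12 → Positive.
(1,8) → 1 < 8, 1+8 = 9 → Negative.

Positive, Positive, Negative, Positive, Negative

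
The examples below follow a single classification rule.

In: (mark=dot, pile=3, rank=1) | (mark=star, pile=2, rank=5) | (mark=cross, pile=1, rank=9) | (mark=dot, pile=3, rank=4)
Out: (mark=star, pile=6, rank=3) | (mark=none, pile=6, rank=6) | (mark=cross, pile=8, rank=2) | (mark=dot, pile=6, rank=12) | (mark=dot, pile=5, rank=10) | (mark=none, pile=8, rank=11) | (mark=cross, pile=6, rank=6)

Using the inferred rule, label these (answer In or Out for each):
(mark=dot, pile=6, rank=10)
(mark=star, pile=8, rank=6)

Out, Out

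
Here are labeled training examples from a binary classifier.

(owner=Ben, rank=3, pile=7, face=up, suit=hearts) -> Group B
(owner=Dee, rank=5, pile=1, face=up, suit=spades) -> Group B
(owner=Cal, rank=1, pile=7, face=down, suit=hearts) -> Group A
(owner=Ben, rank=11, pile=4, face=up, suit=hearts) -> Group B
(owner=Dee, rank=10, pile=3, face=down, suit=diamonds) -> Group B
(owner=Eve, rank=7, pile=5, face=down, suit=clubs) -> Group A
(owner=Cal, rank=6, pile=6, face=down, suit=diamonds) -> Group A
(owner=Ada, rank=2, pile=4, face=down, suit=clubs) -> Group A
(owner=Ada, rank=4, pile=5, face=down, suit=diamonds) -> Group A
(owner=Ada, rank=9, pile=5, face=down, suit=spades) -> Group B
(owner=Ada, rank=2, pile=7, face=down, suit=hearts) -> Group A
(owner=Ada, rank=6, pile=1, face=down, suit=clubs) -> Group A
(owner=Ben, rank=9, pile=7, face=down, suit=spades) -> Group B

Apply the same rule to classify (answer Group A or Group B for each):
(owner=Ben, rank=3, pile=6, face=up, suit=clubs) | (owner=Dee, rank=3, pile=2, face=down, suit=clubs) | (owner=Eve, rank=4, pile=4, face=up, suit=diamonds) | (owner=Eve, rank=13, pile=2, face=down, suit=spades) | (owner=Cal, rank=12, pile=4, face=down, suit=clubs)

Group B, Group A, Group B, Group B, Group B

'Group A' ⟺ face is down AND rank ≤ 7.
(owner=Ben, rank=3, pile=6, face=up, suit=clubs) — face is up, rank = 3, hence Group B.
(owner=Dee, rank=3, pile=2, face=down, suit=clubs) — face is down, rank = 3, hence Group A.
(owner=Eve, rank=4, pile=4, face=up, suit=diamonds) — face is up, rank = 4, hence Group B.
(owner=Eve, rank=13, pile=2, face=down, suit=spades) — face is down, rank = 13, hence Group B.
(owner=Cal, rank=12, pile=4, face=down, suit=clubs) — face is down, rank = 12, hence Group B.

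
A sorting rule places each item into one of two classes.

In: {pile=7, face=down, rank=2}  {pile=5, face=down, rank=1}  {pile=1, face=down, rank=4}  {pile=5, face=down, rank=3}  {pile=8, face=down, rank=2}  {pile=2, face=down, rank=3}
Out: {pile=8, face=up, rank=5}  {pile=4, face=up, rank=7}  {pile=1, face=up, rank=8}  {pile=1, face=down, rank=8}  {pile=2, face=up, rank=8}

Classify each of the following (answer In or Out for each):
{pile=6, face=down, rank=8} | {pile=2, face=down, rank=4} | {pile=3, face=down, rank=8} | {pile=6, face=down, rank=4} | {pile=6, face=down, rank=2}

The simplest hypothesis consistent with all the labels is: rank ≤ 4.
{pile=6, face=down, rank=8}: rank = 8 — does not satisfy this, so Out. {pile=2, face=down, rank=4}: rank = 4 — fits, so In. {pile=3, face=down, rank=8}: rank = 8 — does not satisfy this, so Out. {pile=6, face=down, rank=4}: rank = 4 — fits, so In. {pile=6, face=down, rank=2}: rank = 2 — fits, so In.

Out, In, Out, In, In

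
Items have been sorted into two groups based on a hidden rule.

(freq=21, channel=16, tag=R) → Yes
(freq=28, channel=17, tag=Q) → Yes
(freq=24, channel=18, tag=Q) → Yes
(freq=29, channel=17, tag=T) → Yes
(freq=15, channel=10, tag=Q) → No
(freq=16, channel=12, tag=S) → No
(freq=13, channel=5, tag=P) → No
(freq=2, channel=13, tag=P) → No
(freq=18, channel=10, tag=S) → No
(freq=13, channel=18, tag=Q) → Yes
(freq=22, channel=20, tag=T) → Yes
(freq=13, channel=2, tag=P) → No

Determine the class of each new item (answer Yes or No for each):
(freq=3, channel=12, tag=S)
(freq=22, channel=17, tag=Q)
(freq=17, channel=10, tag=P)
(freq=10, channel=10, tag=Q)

No, Yes, No, No

The classifier is using: channel ≥ 16.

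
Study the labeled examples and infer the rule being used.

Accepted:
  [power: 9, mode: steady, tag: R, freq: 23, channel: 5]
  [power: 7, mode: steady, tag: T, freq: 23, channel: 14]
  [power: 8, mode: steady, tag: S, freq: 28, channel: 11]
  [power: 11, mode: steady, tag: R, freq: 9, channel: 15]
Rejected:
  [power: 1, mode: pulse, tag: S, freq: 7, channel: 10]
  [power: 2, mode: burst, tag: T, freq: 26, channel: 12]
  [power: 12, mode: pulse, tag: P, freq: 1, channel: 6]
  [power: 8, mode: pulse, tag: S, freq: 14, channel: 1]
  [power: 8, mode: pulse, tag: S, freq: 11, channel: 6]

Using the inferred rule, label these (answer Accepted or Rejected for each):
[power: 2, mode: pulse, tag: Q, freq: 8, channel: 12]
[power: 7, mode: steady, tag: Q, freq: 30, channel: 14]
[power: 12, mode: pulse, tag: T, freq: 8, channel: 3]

Rejected, Accepted, Rejected

The rule appears to be: mode is steady.
[power: 2, mode: pulse, tag: Q, freq: 8, channel: 12] — mode is pulse, hence Rejected.
[power: 7, mode: steady, tag: Q, freq: 30, channel: 14] — mode is steady, hence Accepted.
[power: 12, mode: pulse, tag: T, freq: 8, channel: 3] — mode is pulse, hence Rejected.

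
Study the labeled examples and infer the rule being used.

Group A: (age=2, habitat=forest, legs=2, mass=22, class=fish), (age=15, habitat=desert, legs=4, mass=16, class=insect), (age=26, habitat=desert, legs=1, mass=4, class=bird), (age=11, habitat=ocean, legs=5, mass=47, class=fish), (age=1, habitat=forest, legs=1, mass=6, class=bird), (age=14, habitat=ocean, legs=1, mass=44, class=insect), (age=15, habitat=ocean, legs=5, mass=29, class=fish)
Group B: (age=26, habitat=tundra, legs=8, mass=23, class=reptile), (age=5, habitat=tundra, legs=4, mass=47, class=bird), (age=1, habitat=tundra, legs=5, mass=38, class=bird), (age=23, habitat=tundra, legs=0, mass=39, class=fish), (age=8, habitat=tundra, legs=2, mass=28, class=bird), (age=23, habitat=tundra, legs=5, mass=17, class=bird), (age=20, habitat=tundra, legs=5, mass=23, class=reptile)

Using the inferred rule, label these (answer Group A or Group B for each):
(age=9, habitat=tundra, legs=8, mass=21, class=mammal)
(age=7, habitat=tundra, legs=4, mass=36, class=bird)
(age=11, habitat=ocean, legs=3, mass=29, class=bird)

All 'Group A' examples share one property — habitat is not tundra — and every 'Group B' example lacks it.
(age=9, habitat=tundra, legs=8, mass=21, class=mammal): habitat is tundra, fails the rule → Group B. (age=7, habitat=tundra, legs=4, mass=36, class=bird): habitat is tundra, fails the rule → Group B. (age=11, habitat=ocean, legs=3, mass=29, class=bird): habitat is ocean, checks out → Group A.

Group B, Group B, Group A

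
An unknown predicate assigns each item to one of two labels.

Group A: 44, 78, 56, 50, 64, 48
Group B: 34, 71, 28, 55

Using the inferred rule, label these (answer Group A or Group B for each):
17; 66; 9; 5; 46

All 'Group A' examples share one property — even AND at least 44 — and every 'Group B' example lacks it.
Group B: 17, since 17 is odd, 17 < 44.
Group A: 66, since 66 is even, 66 ≥ 44.
Group B: 9, since 9 is odd, 9 < 44.
Group B: 5, since 5 is odd, 5 < 44.
Group A: 46, since 46 is even, 46 ≥ 44.

Group B, Group A, Group B, Group B, Group A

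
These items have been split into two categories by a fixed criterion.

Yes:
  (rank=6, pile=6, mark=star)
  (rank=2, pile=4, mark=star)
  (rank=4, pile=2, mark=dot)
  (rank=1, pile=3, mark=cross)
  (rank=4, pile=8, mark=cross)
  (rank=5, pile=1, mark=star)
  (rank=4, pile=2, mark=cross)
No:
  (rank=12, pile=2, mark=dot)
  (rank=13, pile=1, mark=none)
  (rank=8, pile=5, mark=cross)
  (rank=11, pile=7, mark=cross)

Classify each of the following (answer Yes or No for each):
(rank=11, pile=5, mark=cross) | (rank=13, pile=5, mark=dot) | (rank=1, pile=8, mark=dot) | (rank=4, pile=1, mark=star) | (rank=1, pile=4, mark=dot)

No, No, Yes, Yes, Yes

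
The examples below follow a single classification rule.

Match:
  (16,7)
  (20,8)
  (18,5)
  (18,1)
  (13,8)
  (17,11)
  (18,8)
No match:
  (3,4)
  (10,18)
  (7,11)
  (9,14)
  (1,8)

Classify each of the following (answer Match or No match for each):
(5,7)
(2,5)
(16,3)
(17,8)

No match, No match, Match, Match

A rule that fits every label: first > second — true of each 'Match' example, false of each 'No match' one.
No match: (5,7), since 5 < 7. No match: (2,5), since 2 < 5. Match: (16,3), since 16 > 3. Match: (17,8), since 17 > 8.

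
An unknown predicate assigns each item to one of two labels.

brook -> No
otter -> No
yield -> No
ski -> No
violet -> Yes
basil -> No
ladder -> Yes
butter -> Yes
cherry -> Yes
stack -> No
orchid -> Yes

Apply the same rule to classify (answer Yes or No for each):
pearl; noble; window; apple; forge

No, No, Yes, No, No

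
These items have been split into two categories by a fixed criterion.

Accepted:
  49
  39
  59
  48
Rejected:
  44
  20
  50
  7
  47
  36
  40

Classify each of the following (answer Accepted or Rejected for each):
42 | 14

'Accepted' ⟺ digit sum ≥ 12.
Rejected: 42, since digit sum 4+2 = 6. Rejected: 14, since digit sum 1+4 = 5.

Rejected, Rejected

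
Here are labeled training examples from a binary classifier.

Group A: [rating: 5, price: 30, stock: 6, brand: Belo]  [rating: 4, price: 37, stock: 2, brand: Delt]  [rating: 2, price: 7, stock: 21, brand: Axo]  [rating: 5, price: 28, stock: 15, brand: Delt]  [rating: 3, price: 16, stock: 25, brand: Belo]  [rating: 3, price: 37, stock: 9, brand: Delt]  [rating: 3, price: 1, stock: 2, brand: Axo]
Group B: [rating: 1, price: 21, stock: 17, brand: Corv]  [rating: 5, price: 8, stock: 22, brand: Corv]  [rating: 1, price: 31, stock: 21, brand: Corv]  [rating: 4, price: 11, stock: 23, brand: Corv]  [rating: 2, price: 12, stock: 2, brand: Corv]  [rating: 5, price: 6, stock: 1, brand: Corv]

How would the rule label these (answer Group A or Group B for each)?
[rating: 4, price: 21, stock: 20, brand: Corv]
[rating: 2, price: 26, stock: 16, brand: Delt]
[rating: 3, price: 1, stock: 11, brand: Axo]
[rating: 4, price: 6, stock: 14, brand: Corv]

Group B, Group A, Group A, Group B

Every 'Group A' example satisfies: brand is not Corv. None of the 'Group B' examples do.
[rating: 4, price: 21, stock: 20, brand: Corv]: Group B (brand is Corv). [rating: 2, price: 26, stock: 16, brand: Delt]: Group A (brand is Delt). [rating: 3, price: 1, stock: 11, brand: Axo]: Group A (brand is Axo). [rating: 4, price: 6, stock: 14, brand: Corv]: Group B (brand is Corv).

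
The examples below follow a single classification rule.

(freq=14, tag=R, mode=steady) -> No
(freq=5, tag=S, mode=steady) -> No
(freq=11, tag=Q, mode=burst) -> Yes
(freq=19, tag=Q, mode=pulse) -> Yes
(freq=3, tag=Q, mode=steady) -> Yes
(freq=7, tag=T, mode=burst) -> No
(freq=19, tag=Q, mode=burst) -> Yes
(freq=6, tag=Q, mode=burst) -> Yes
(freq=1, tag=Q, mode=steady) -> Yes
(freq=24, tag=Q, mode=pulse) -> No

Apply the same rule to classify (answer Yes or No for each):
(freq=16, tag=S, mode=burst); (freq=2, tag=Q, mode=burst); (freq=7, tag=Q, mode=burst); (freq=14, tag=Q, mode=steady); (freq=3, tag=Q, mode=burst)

No, Yes, Yes, Yes, Yes

The classifier is using: tag is Q AND freq ≤ 19.
(freq=16, tag=S, mode=burst): No (tag is S, freq = 16).
(freq=2, tag=Q, mode=burst): Yes (tag is Q, freq = 2).
(freq=7, tag=Q, mode=burst): Yes (tag is Q, freq = 7).
(freq=14, tag=Q, mode=steady): Yes (tag is Q, freq = 14).
(freq=3, tag=Q, mode=burst): Yes (tag is Q, freq = 3).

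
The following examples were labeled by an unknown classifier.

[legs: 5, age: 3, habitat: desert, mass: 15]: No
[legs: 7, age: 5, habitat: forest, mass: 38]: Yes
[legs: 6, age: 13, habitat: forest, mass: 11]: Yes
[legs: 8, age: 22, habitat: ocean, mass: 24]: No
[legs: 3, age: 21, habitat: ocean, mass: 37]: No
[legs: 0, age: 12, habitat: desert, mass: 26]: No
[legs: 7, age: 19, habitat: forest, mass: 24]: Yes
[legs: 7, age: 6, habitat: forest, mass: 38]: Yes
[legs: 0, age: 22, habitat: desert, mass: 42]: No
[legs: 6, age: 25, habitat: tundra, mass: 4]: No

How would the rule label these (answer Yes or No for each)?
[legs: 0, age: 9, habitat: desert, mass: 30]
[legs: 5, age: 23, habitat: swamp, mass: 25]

No, No

Comparing the two groups points to one rule — habitat is forest.
[legs: 0, age: 9, habitat: desert, mass: 30] → habitat is desert → No. [legs: 5, age: 23, habitat: swamp, mass: 25] → habitat is swamp → No.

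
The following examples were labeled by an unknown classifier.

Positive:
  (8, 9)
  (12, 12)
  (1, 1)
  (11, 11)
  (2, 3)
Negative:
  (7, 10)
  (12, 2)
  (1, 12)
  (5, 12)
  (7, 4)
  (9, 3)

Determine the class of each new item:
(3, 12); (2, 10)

Negative, Negative

'Positive' ⟺ |first − second| ≤ 1.
(3, 12) → |3−12| = 9 → Negative.
(2, 10) → |2−10| = 8 → Negative.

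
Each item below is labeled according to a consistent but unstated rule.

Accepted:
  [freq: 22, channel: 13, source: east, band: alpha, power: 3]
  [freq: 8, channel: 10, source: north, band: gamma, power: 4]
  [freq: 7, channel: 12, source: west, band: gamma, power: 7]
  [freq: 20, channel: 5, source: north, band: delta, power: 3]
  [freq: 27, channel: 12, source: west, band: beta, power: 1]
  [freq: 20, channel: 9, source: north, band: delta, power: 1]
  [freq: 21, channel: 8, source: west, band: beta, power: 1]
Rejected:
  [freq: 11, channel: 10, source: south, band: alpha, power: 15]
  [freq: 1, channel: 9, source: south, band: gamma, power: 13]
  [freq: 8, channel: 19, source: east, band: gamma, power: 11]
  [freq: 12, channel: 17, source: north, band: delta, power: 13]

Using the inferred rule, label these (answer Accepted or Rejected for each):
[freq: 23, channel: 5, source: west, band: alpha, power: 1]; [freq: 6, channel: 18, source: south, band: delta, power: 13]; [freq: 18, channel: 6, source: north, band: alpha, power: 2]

Accepted, Rejected, Accepted

The distinguishing property — power ≤ 7 — holds for all the 'Accepted' cases and none of the 'Rejected' cases.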